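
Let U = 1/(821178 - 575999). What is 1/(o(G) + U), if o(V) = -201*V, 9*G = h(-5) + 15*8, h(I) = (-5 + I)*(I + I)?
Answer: -735537/3613938457 ≈ -0.00020353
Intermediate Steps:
h(I) = 2*I*(-5 + I) (h(I) = (-5 + I)*(2*I) = 2*I*(-5 + I))
G = 220/9 (G = (2*(-5)*(-5 - 5) + 15*8)/9 = (2*(-5)*(-10) + 120)/9 = (100 + 120)/9 = (⅑)*220 = 220/9 ≈ 24.444)
U = 1/245179 ≈ 4.0787e-6
1/(o(G) + U) = 1/(-201*220/9 + 1/245179) = 1/(-14740/3 + 1/245179) = 1/(-3613938457/735537) = -735537/3613938457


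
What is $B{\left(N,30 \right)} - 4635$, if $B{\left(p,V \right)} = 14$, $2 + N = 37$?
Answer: $-4621$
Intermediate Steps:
$N = 35$ ($N = -2 + 37 = 35$)
$B{\left(N,30 \right)} - 4635 = 14 - 4635 = -4621$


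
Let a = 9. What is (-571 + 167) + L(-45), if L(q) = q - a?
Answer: -458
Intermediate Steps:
L(q) = -9 + q (L(q) = q - 1*9 = q - 9 = -9 + q)
(-571 + 167) + L(-45) = (-571 + 167) + (-9 - 45) = -404 - 54 = -458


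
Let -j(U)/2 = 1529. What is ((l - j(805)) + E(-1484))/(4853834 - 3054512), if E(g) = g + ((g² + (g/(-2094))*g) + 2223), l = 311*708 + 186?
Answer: 2539367941/1883890134 ≈ 1.3479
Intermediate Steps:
j(U) = -3058 (j(U) = -2*1529 = -3058)
l = 220374 (l = 220188 + 186 = 220374)
E(g) = 2223 + g + 2093*g²/2094 (E(g) = g + ((g² + (g*(-1/2094))*g) + 2223) = g + ((g² + (-g/2094)*g) + 2223) = g + ((g² - g²/2094) + 2223) = g + (2093*g²/2094 + 2223) = g + (2223 + 2093*g²/2094) = 2223 + g + 2093*g²/2094)
((l - j(805)) + E(-1484))/(4853834 - 3054512) = ((220374 - 1*(-3058)) + (2223 - 1484 + (2093/2094)*(-1484)²))/(4853834 - 3054512) = ((220374 + 3058) + (2223 - 1484 + (2093/2094)*2202256))/1799322 = (223432 + (2223 - 1484 + 2304660904/1047))*(1/1799322) = (223432 + 2305434637/1047)*(1/1799322) = (2539367941/1047)*(1/1799322) = 2539367941/1883890134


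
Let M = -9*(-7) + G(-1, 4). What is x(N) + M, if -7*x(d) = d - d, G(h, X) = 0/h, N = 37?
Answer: 63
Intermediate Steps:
G(h, X) = 0
x(d) = 0 (x(d) = -(d - d)/7 = -1/7*0 = 0)
M = 63 (M = -9*(-7) + 0 = 63 + 0 = 63)
x(N) + M = 0 + 63 = 63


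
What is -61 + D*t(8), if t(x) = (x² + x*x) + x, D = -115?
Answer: -15701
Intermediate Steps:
t(x) = x + 2*x² (t(x) = (x² + x²) + x = 2*x² + x = x + 2*x²)
-61 + D*t(8) = -61 - 920*(1 + 2*8) = -61 - 920*(1 + 16) = -61 - 920*17 = -61 - 115*136 = -61 - 15640 = -15701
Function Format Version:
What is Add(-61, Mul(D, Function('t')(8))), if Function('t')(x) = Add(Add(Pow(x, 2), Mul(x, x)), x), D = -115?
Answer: -15701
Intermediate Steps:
Function('t')(x) = Add(x, Mul(2, Pow(x, 2))) (Function('t')(x) = Add(Add(Pow(x, 2), Pow(x, 2)), x) = Add(Mul(2, Pow(x, 2)), x) = Add(x, Mul(2, Pow(x, 2))))
Add(-61, Mul(D, Function('t')(8))) = Add(-61, Mul(-115, Mul(8, Add(1, Mul(2, 8))))) = Add(-61, Mul(-115, Mul(8, Add(1, 16)))) = Add(-61, Mul(-115, Mul(8, 17))) = Add(-61, Mul(-115, 136)) = Add(-61, -15640) = -15701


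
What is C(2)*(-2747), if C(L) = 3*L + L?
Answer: -21976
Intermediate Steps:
C(L) = 4*L
C(2)*(-2747) = (4*2)*(-2747) = 8*(-2747) = -21976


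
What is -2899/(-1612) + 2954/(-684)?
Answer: -53441/21204 ≈ -2.5203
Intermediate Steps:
-2899/(-1612) + 2954/(-684) = -2899*(-1/1612) + 2954*(-1/684) = 223/124 - 1477/342 = -53441/21204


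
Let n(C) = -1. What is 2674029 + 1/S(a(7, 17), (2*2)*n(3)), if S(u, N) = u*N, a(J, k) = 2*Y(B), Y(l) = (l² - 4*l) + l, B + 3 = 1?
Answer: 213922319/80 ≈ 2.6740e+6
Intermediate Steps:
B = -2 (B = -3 + 1 = -2)
Y(l) = l² - 3*l
a(J, k) = 20 (a(J, k) = 2*(-2*(-3 - 2)) = 2*(-2*(-5)) = 2*10 = 20)
S(u, N) = N*u
2674029 + 1/S(a(7, 17), (2*2)*n(3)) = 2674029 + 1/(((2*2)*(-1))*20) = 2674029 + 1/((4*(-1))*20) = 2674029 + 1/(-4*20) = 2674029 + 1/(-80) = 2674029 - 1/80 = 213922319/80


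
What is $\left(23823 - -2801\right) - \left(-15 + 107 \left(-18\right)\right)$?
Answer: $28565$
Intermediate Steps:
$\left(23823 - -2801\right) - \left(-15 + 107 \left(-18\right)\right) = \left(23823 + 2801\right) - \left(-15 - 1926\right) = 26624 - -1941 = 26624 + 1941 = 28565$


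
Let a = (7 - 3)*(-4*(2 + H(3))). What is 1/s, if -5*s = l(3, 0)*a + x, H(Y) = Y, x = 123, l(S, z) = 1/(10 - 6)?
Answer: -5/103 ≈ -0.048544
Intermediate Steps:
l(S, z) = 1/4
a = -80 (a = (7 - 3)*(-4*(2 + 3)) = 4*(-4*5) = 4*(-20) = -80)
s = -103/5 (s = -((1/4)*(-80) + 123)/5 = -(-20 + 123)/5 = -1/5*103 = -103/5 ≈ -20.600)
1/s = 1/(-103/5) = -5/103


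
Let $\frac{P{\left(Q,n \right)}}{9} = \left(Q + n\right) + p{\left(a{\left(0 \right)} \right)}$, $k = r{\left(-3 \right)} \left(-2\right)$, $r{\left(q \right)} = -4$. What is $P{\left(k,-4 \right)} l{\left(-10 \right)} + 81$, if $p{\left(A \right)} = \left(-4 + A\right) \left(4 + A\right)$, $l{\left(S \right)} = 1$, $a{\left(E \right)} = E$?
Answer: $-27$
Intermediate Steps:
$k = 8$ ($k = \left(-4\right) \left(-2\right) = 8$)
$P{\left(Q,n \right)} = -144 + 9 Q + 9 n$ ($P{\left(Q,n \right)} = 9 \left(\left(Q + n\right) - \left(16 - 0^{2}\right)\right) = 9 \left(\left(Q + n\right) + \left(-16 + 0\right)\right) = 9 \left(\left(Q + n\right) - 16\right) = 9 \left(-16 + Q + n\right) = -144 + 9 Q + 9 n$)
$P{\left(k,-4 \right)} l{\left(-10 \right)} + 81 = \left(-144 + 9 \cdot 8 + 9 \left(-4\right)\right) 1 + 81 = \left(-144 + 72 - 36\right) 1 + 81 = \left(-108\right) 1 + 81 = -108 + 81 = -27$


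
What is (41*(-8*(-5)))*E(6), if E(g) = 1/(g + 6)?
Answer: 410/3 ≈ 136.67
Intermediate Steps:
E(g) = 1/(6 + g)
(41*(-8*(-5)))*E(6) = (41*(-8*(-5)))/(6 + 6) = (41*40)/12 = 1640*(1/12) = 410/3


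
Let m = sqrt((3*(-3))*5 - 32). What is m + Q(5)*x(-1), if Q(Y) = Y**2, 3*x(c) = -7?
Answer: -175/3 + I*sqrt(77) ≈ -58.333 + 8.775*I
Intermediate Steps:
x(c) = -7/3 (x(c) = (1/3)*(-7) = -7/3)
m = I*sqrt(77) (m = sqrt(-9*5 - 32) = sqrt(-45 - 32) = sqrt(-77) = I*sqrt(77) ≈ 8.775*I)
m + Q(5)*x(-1) = I*sqrt(77) + 5**2*(-7/3) = I*sqrt(77) + 25*(-7/3) = I*sqrt(77) - 175/3 = -175/3 + I*sqrt(77)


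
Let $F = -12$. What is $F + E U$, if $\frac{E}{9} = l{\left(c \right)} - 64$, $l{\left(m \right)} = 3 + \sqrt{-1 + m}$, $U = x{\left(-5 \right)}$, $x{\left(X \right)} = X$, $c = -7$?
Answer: $2733 - 90 i \sqrt{2} \approx 2733.0 - 127.28 i$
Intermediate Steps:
$U = -5$
$E = -549 + 18 i \sqrt{2}$ ($E = 9 \left(\left(3 + \sqrt{-1 - 7}\right) - 64\right) = 9 \left(\left(3 + \sqrt{-8}\right) - 64\right) = 9 \left(\left(3 + 2 i \sqrt{2}\right) - 64\right) = 9 \left(-61 + 2 i \sqrt{2}\right) = -549 + 18 i \sqrt{2} \approx -549.0 + 25.456 i$)
$F + E U = -12 + \left(-549 + 18 i \sqrt{2}\right) \left(-5\right) = -12 + \left(2745 - 90 i \sqrt{2}\right) = 2733 - 90 i \sqrt{2}$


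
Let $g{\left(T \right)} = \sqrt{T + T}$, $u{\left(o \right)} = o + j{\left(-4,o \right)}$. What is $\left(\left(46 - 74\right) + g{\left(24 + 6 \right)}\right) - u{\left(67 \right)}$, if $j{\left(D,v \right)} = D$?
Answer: $-91 + 2 \sqrt{15} \approx -83.254$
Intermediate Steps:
$u{\left(o \right)} = -4 + o$ ($u{\left(o \right)} = o - 4 = -4 + o$)
$g{\left(T \right)} = \sqrt{2} \sqrt{T}$ ($g{\left(T \right)} = \sqrt{2 T} = \sqrt{2} \sqrt{T}$)
$\left(\left(46 - 74\right) + g{\left(24 + 6 \right)}\right) - u{\left(67 \right)} = \left(\left(46 - 74\right) + \sqrt{2} \sqrt{24 + 6}\right) - \left(-4 + 67\right) = \left(-28 + \sqrt{2} \sqrt{30}\right) - 63 = \left(-28 + 2 \sqrt{15}\right) - 63 = -91 + 2 \sqrt{15}$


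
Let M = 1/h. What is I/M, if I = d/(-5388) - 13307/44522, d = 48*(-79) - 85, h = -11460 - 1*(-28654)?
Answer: 433777444883/59971134 ≈ 7233.1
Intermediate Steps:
h = 17194 (h = -11460 + 28654 = 17194)
d = -3877 (d = -3792 - 85 = -3877)
I = 50456839/119942268 (I = -3877/(-5388) - 13307/44522 = -3877*(-1/5388) - 13307*1/44522 = 3877/5388 - 13307/44522 = 50456839/119942268 ≈ 0.42068)
M = 1/17194 ≈ 5.8160e-5
I/M = 50456839/(119942268*(1/17194)) = (50456839/119942268)*17194 = 433777444883/59971134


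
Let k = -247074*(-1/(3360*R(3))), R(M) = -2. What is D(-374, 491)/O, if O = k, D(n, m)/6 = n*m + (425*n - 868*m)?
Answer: 5166147840/41179 ≈ 1.2546e+5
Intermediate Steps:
D(n, m) = -5208*m + 2550*n + 6*m*n (D(n, m) = 6*(n*m + (425*n - 868*m)) = 6*(m*n + (-868*m + 425*n)) = 6*(-868*m + 425*n + m*n) = -5208*m + 2550*n + 6*m*n)
k = -41179/1120 (k = -247074/((42*(-2))*(-80)) = -247074/((-84*(-80))) = -247074/6720 = -247074*1/6720 = -41179/1120 ≈ -36.767)
O = -41179/1120 ≈ -36.767
D(-374, 491)/O = (-5208*491 + 2550*(-374) + 6*491*(-374))/(-41179/1120) = (-2557128 - 953700 - 1101804)*(-1120/41179) = -4612632*(-1120/41179) = 5166147840/41179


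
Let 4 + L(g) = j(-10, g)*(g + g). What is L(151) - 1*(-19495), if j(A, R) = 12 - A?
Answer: 26135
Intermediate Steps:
L(g) = -4 + 44*g (L(g) = -4 + (12 - 1*(-10))*(g + g) = -4 + (12 + 10)*(2*g) = -4 + 22*(2*g) = -4 + 44*g)
L(151) - 1*(-19495) = (-4 + 44*151) - 1*(-19495) = (-4 + 6644) + 19495 = 6640 + 19495 = 26135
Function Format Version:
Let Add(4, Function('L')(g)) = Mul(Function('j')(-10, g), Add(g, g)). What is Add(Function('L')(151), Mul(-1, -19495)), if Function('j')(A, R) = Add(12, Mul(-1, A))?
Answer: 26135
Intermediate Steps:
Function('L')(g) = Add(-4, Mul(44, g)) (Function('L')(g) = Add(-4, Mul(Add(12, Mul(-1, -10)), Add(g, g))) = Add(-4, Mul(Add(12, 10), Mul(2, g))) = Add(-4, Mul(22, Mul(2, g))) = Add(-4, Mul(44, g)))
Add(Function('L')(151), Mul(-1, -19495)) = Add(Add(-4, Mul(44, 151)), Mul(-1, -19495)) = Add(Add(-4, 6644), 19495) = Add(6640, 19495) = 26135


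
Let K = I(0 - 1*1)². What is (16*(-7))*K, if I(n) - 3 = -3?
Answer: 0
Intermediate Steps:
I(n) = 0 (I(n) = 3 - 3 = 0)
K = 0 (K = 0² = 0)
(16*(-7))*K = (16*(-7))*0 = -112*0 = 0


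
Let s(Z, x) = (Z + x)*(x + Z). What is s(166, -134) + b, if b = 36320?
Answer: 37344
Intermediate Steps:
s(Z, x) = (Z + x)² (s(Z, x) = (Z + x)*(Z + x) = (Z + x)²)
s(166, -134) + b = (166 - 134)² + 36320 = 32² + 36320 = 1024 + 36320 = 37344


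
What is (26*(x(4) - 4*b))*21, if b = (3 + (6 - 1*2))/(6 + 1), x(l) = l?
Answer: 0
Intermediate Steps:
b = 1 (b = (3 + (6 - 2))/7 = (3 + 4)*(⅐) = 7*(⅐) = 1)
(26*(x(4) - 4*b))*21 = (26*(4 - 4*1))*21 = (26*(4 - 4))*21 = (26*0)*21 = 0*21 = 0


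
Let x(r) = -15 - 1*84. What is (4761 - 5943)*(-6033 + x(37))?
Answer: 7248024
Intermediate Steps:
x(r) = -99 (x(r) = -15 - 84 = -99)
(4761 - 5943)*(-6033 + x(37)) = (4761 - 5943)*(-6033 - 99) = -1182*(-6132) = 7248024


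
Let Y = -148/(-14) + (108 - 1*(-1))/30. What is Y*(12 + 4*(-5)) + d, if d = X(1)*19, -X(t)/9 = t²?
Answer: -29887/105 ≈ -284.64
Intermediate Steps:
X(t) = -9*t²
d = -171 (d = -9*1²*19 = -9*1*19 = -9*19 = -171)
Y = 2983/210 (Y = -148*(-1/14) + (108 + 1)*(1/30) = 74/7 + 109*(1/30) = 74/7 + 109/30 = 2983/210 ≈ 14.205)
Y*(12 + 4*(-5)) + d = 2983*(12 + 4*(-5))/210 - 171 = 2983*(12 - 20)/210 - 171 = (2983/210)*(-8) - 171 = -11932/105 - 171 = -29887/105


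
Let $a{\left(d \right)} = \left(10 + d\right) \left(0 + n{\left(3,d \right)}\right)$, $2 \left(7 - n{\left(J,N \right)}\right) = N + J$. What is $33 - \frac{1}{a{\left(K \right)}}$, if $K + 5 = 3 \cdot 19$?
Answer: $\frac{41944}{1271} \approx 33.001$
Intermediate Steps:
$K = 52$ ($K = -5 + 3 \cdot 19 = -5 + 57 = 52$)
$n{\left(J,N \right)} = 7 - \frac{J}{2} - \frac{N}{2}$ ($n{\left(J,N \right)} = 7 - \frac{N + J}{2} = 7 - \frac{J + N}{2} = 7 - \left(\frac{J}{2} + \frac{N}{2}\right) = 7 - \frac{J}{2} - \frac{N}{2}$)
$a{\left(d \right)} = \left(10 + d\right) \left(\frac{11}{2} - \frac{d}{2}\right)$ ($a{\left(d \right)} = \left(10 + d\right) \left(0 - \left(- \frac{11}{2} + \frac{d}{2}\right)\right) = \left(10 + d\right) \left(\frac{11}{2} - \frac{d}{2}\right)$)
$33 - \frac{1}{a{\left(K \right)}} = 33 - \frac{1}{55 + \frac{1}{2} \cdot 52 - \frac{52^{2}}{2}} = 33 - \frac{1}{55 + 26 - 1352} = 33 - \frac{1}{-1271} = 33 - - \frac{1}{1271} = 33 + \frac{1}{1271} = \frac{41944}{1271}$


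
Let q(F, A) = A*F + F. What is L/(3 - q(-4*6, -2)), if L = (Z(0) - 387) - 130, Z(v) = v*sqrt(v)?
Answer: 517/21 ≈ 24.619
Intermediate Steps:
q(F, A) = F + A*F
Z(v) = v**(3/2)
L = -517 (L = (0**(3/2) - 387) - 130 = (0 - 387) - 130 = -387 - 130 = -517)
L/(3 - q(-4*6, -2)) = -517/(3 - (-4*6)*(1 - 2)) = -517/(3 - (-24)*(-1)) = -517/(3 - 1*24) = -517/(3 - 24) = -517/(-21) = -517*(-1/21) = 517/21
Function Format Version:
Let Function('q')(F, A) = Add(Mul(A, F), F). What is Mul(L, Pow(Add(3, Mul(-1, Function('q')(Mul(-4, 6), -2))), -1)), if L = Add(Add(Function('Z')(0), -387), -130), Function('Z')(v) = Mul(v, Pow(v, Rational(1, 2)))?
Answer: Rational(517, 21) ≈ 24.619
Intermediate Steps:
Function('q')(F, A) = Add(F, Mul(A, F))
Function('Z')(v) = Pow(v, Rational(3, 2))
L = -517 (L = Add(Add(Pow(0, Rational(3, 2)), -387), -130) = Add(Add(0, -387), -130) = Add(-387, -130) = -517)
Mul(L, Pow(Add(3, Mul(-1, Function('q')(Mul(-4, 6), -2))), -1)) = Mul(-517, Pow(Add(3, Mul(-1, Mul(Mul(-4, 6), Add(1, -2)))), -1)) = Mul(-517, Pow(Add(3, Mul(-1, Mul(-24, -1))), -1)) = Mul(-517, Pow(Add(3, Mul(-1, 24)), -1)) = Mul(-517, Pow(Add(3, -24), -1)) = Mul(-517, Pow(-21, -1)) = Mul(-517, Rational(-1, 21)) = Rational(517, 21)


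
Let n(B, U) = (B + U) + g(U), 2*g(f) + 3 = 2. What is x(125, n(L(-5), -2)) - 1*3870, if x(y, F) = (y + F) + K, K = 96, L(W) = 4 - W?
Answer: -7285/2 ≈ -3642.5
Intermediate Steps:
g(f) = -½ (g(f) = -3/2 + (½)*2 = -3/2 + 1 = -½)
n(B, U) = -½ + B + U (n(B, U) = (B + U) - ½ = -½ + B + U)
x(y, F) = 96 + F + y (x(y, F) = (y + F) + 96 = (F + y) + 96 = 96 + F + y)
x(125, n(L(-5), -2)) - 1*3870 = (96 + (-½ + (4 - 1*(-5)) - 2) + 125) - 1*3870 = (96 + (-½ + (4 + 5) - 2) + 125) - 3870 = (96 + (-½ + 9 - 2) + 125) - 3870 = (96 + 13/2 + 125) - 3870 = 455/2 - 3870 = -7285/2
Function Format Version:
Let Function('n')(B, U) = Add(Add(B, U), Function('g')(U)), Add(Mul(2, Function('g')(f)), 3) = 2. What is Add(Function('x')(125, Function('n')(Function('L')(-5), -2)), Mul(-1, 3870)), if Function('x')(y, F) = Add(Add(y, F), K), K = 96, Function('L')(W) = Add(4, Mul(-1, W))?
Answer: Rational(-7285, 2) ≈ -3642.5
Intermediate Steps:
Function('g')(f) = Rational(-1, 2) (Function('g')(f) = Add(Rational(-3, 2), Mul(Rational(1, 2), 2)) = Add(Rational(-3, 2), 1) = Rational(-1, 2))
Function('n')(B, U) = Add(Rational(-1, 2), B, U) (Function('n')(B, U) = Add(Add(B, U), Rational(-1, 2)) = Add(Rational(-1, 2), B, U))
Function('x')(y, F) = Add(96, F, y) (Function('x')(y, F) = Add(Add(y, F), 96) = Add(Add(F, y), 96) = Add(96, F, y))
Add(Function('x')(125, Function('n')(Function('L')(-5), -2)), Mul(-1, 3870)) = Add(Add(96, Add(Rational(-1, 2), Add(4, Mul(-1, -5)), -2), 125), Mul(-1, 3870)) = Add(Add(96, Add(Rational(-1, 2), Add(4, 5), -2), 125), -3870) = Add(Add(96, Add(Rational(-1, 2), 9, -2), 125), -3870) = Add(Add(96, Rational(13, 2), 125), -3870) = Add(Rational(455, 2), -3870) = Rational(-7285, 2)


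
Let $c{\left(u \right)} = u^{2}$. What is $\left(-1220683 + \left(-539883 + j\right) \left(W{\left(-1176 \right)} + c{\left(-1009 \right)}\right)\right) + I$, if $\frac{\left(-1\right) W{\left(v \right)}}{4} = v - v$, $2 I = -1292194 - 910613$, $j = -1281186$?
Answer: $- \frac{3707996141351}{2} \approx -1.854 \cdot 10^{12}$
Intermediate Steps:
$I = - \frac{2202807}{2}$ ($I = \frac{-1292194 - 910613}{2} = \frac{1}{2} \left(-2202807\right) = - \frac{2202807}{2} \approx -1.1014 \cdot 10^{6}$)
$W{\left(v \right)} = 0$ ($W{\left(v \right)} = - 4 \left(v - v\right) = \left(-4\right) 0 = 0$)
$\left(-1220683 + \left(-539883 + j\right) \left(W{\left(-1176 \right)} + c{\left(-1009 \right)}\right)\right) + I = \left(-1220683 + \left(-539883 - 1281186\right) \left(0 + \left(-1009\right)^{2}\right)\right) - \frac{2202807}{2} = \left(-1220683 - 1821069 \left(0 + 1018081\right)\right) - \frac{2202807}{2} = \left(-1220683 - 1853995748589\right) - \frac{2202807}{2} = -1853996969272 - \frac{2202807}{2} = - \frac{3707996141351}{2}$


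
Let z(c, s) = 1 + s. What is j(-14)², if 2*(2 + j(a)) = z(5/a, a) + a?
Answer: 961/4 ≈ 240.25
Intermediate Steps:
j(a) = -3/2 + a (j(a) = -2 + ((1 + a) + a)/2 = -2 + (1 + 2*a)/2 = -2 + (½ + a) = -3/2 + a)
j(-14)² = (-3/2 - 14)² = (-31/2)² = 961/4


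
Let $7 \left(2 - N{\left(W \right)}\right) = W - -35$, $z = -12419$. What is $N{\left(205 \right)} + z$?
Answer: $- \frac{87159}{7} \approx -12451.0$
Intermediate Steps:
$N{\left(W \right)} = -3 - \frac{W}{7}$ ($N{\left(W \right)} = 2 - \frac{W - -35}{7} = 2 - \frac{W + 35}{7} = 2 - \frac{35 + W}{7} = 2 - \left(5 + \frac{W}{7}\right) = -3 - \frac{W}{7}$)
$N{\left(205 \right)} + z = \left(-3 - \frac{205}{7}\right) - 12419 = - \frac{226}{7} - 12419 = - \frac{87159}{7}$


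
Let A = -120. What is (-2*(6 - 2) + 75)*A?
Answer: -8040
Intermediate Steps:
(-2*(6 - 2) + 75)*A = (-2*(6 - 2) + 75)*(-120) = (-2*4 + 75)*(-120) = (-8 + 75)*(-120) = 67*(-120) = -8040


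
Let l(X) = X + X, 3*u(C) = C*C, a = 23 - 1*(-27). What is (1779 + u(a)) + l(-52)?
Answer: 7525/3 ≈ 2508.3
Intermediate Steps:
a = 50 (a = 23 + 27 = 50)
u(C) = C²/3 (u(C) = (C*C)/3 = C²/3)
l(X) = 2*X
(1779 + u(a)) + l(-52) = (1779 + (⅓)*50²) + 2*(-52) = (1779 + (⅓)*2500) - 104 = (1779 + 2500/3) - 104 = 7837/3 - 104 = 7525/3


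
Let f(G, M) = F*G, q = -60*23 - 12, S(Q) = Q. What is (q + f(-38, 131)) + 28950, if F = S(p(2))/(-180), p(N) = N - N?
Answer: 27558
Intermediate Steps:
p(N) = 0
F = 0 (F = 0/(-180) = 0*(-1/180) = 0)
q = -1392 (q = -1380 - 12 = -1392)
f(G, M) = 0 (f(G, M) = 0*G = 0)
(q + f(-38, 131)) + 28950 = (-1392 + 0) + 28950 = -1392 + 28950 = 27558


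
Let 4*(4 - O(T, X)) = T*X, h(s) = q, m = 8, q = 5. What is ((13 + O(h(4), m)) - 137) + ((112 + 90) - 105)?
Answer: -33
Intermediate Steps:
h(s) = 5
O(T, X) = 4 - T*X/4
((13 + O(h(4), m)) - 137) + ((112 + 90) - 105) = ((13 + (4 - ¼*5*8)) - 137) + ((112 + 90) - 105) = ((13 + (4 - 10)) - 137) + (202 - 105) = ((13 - 6) - 137) + 97 = (7 - 137) + 97 = -130 + 97 = -33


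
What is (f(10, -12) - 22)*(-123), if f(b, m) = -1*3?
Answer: 3075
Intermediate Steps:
f(b, m) = -3
(f(10, -12) - 22)*(-123) = (-3 - 22)*(-123) = -25*(-123) = 3075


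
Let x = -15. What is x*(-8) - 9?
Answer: 111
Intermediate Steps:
x*(-8) - 9 = -15*(-8) - 9 = 120 - 9 = 111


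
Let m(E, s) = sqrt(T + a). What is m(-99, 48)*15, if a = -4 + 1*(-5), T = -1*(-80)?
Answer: 15*sqrt(71) ≈ 126.39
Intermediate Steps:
T = 80
a = -9 (a = -4 - 5 = -9)
m(E, s) = sqrt(71) (m(E, s) = sqrt(80 - 9) = sqrt(71))
m(-99, 48)*15 = sqrt(71)*15 = 15*sqrt(71)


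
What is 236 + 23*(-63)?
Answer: -1213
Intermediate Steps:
236 + 23*(-63) = 236 - 1449 = -1213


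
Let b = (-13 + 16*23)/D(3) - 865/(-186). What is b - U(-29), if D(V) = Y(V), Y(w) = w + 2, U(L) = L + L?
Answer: 24859/186 ≈ 133.65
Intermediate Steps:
U(L) = 2*L
Y(w) = 2 + w
D(V) = 2 + V
b = 14071/186 (b = (-13 + 16*23)/(2 + 3) - 865/(-186) = (-13 + 368)/5 - 865*(-1/186) = 355*(1/5) + 865/186 = 71 + 865/186 = 14071/186 ≈ 75.651)
b - U(-29) = 14071/186 - 2*(-29) = 14071/186 - 1*(-58) = 14071/186 + 58 = 24859/186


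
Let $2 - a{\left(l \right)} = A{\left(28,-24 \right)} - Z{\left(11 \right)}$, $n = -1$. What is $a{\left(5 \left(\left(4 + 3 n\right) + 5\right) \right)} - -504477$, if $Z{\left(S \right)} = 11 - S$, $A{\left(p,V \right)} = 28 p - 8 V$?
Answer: $503503$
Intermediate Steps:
$A{\left(p,V \right)} = - 8 V + 28 p$
$a{\left(l \right)} = -974$ ($a{\left(l \right)} = 2 - \left(\left(\left(-8\right) \left(-24\right) + 28 \cdot 28\right) - \left(11 - 11\right)\right) = 2 - \left(\left(192 + 784\right) - \left(11 - 11\right)\right) = 2 - \left(976 - 0\right) = 2 - \left(976 + 0\right) = 2 - 976 = -974$)
$a{\left(5 \left(\left(4 + 3 n\right) + 5\right) \right)} - -504477 = -974 - -504477 = -974 + 504477 = 503503$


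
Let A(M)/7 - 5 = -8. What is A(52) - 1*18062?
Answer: -18083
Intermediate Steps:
A(M) = -21 (A(M) = 35 + 7*(-8) = 35 - 56 = -21)
A(52) - 1*18062 = -21 - 1*18062 = -21 - 18062 = -18083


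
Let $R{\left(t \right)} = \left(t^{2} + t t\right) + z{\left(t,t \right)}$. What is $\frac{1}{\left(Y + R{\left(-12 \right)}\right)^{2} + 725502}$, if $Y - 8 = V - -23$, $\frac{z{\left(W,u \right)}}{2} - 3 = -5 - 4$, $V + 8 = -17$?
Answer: $\frac{1}{805026} \approx 1.2422 \cdot 10^{-6}$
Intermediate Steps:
$V = -25$ ($V = -8 - 17 = -25$)
$z{\left(W,u \right)} = -12$ ($z{\left(W,u \right)} = 6 + 2 \left(-5 - 4\right) = 6 + 2 \left(-9\right) = 6 - 18 = -12$)
$R{\left(t \right)} = -12 + 2 t^{2}$ ($R{\left(t \right)} = \left(t^{2} + t t\right) - 12 = \left(t^{2} + t^{2}\right) - 12 = 2 t^{2} - 12 = -12 + 2 t^{2}$)
$Y = 6$ ($Y = 8 - 2 = 6$)
$\frac{1}{\left(Y + R{\left(-12 \right)}\right)^{2} + 725502} = \frac{1}{\left(6 - \left(12 - 2 \left(-12\right)^{2}\right)\right)^{2} + 725502} = \frac{1}{\left(6 + \left(-12 + 2 \cdot 144\right)\right)^{2} + 725502} = \frac{1}{\left(6 + \left(-12 + 288\right)\right)^{2} + 725502} = \frac{1}{\left(6 + 276\right)^{2} + 725502} = \frac{1}{282^{2} + 725502} = \frac{1}{79524 + 725502} = \frac{1}{805026}$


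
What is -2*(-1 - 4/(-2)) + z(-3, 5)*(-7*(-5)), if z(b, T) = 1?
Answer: 33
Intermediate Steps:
-2*(-1 - 4/(-2)) + z(-3, 5)*(-7*(-5)) = -2*(-1 - 4/(-2)) + 1*(-7*(-5)) = -2*(-1 - 4*(-½)) + 1*35 = -2*(-1 + 2) + 35 = -2*1 + 35 = -2 + 35 = 33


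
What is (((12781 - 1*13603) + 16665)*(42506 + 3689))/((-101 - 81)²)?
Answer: 731867385/33124 ≈ 22095.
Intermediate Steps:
(((12781 - 1*13603) + 16665)*(42506 + 3689))/((-101 - 81)²) = (((12781 - 13603) + 16665)*46195)/((-182)²) = ((-822 + 16665)*46195)/33124 = (15843*46195)*(1/33124) = 731867385*(1/33124) = 731867385/33124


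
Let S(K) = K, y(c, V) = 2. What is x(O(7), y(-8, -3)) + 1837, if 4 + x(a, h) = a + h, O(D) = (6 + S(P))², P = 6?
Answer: 1979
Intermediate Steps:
O(D) = 144 (O(D) = (6 + 6)² = 12² = 144)
x(a, h) = -4 + a + h (x(a, h) = -4 + (a + h) = -4 + a + h)
x(O(7), y(-8, -3)) + 1837 = (-4 + 144 + 2) + 1837 = 142 + 1837 = 1979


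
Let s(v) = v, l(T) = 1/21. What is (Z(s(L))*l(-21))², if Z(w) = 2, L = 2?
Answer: 4/441 ≈ 0.0090703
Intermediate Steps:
l(T) = 1/21
(Z(s(L))*l(-21))² = (2*(1/21))² = (2/21)² = 4/441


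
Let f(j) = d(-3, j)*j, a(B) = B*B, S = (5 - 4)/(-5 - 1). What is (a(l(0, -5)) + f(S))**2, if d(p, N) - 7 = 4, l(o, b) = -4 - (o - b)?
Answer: 225625/36 ≈ 6267.4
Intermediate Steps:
l(o, b) = -4 + b - o (l(o, b) = -4 + (b - o) = -4 + b - o)
S = -1/6 (S = 1/(-6) = 1*(-1/6) = -1/6 ≈ -0.16667)
a(B) = B**2
d(p, N) = 11 (d(p, N) = 7 + 4 = 11)
f(j) = 11*j
(a(l(0, -5)) + f(S))**2 = ((-4 - 5 - 1*0)**2 + 11*(-1/6))**2 = ((-4 - 5 + 0)**2 - 11/6)**2 = ((-9)**2 - 11/6)**2 = (81 - 11/6)**2 = (475/6)**2 = 225625/36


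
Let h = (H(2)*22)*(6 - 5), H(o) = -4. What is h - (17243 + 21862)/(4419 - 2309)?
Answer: -44957/422 ≈ -106.53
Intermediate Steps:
h = -88 (h = (-4*22)*(6 - 5) = -88*1 = -88)
h - (17243 + 21862)/(4419 - 2309) = -88 - (17243 + 21862)/(4419 - 2309) = -88 - 39105/2110 = -88 - 1*7821/422 = -88 - 7821/422 = -44957/422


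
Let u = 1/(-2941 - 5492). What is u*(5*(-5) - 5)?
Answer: 10/2811 ≈ 0.0035575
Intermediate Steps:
u = -1/8433 (u = 1/(-8433) = -1/8433 ≈ -0.00011858)
u*(5*(-5) - 5) = -(5*(-5) - 5)/8433 = -(-25 - 5)/8433 = -1/8433*(-30) = 10/2811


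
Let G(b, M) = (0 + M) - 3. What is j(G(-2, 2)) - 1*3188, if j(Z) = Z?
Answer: -3189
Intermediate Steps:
G(b, M) = -3 + M (G(b, M) = M - 3 = -3 + M)
j(G(-2, 2)) - 1*3188 = (-3 + 2) - 1*3188 = -1 - 3188 = -3189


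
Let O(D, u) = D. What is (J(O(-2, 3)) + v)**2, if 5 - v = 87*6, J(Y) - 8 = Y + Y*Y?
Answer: 257049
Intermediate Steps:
J(Y) = 8 + Y + Y**2 (J(Y) = 8 + (Y + Y*Y) = 8 + (Y + Y**2) = 8 + Y + Y**2)
v = -517 (v = 5 - 87*6 = 5 - 1*522 = 5 - 522 = -517)
(J(O(-2, 3)) + v)**2 = ((8 - 2 + (-2)**2) - 517)**2 = ((8 - 2 + 4) - 517)**2 = (10 - 517)**2 = (-507)**2 = 257049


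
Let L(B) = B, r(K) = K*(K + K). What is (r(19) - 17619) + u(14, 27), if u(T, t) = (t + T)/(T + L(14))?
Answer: -473075/28 ≈ -16896.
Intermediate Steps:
r(K) = 2*K² (r(K) = K*(2*K) = 2*K²)
u(T, t) = (T + t)/(14 + T) (u(T, t) = (t + T)/(T + 14) = (T + t)/(14 + T))
(r(19) - 17619) + u(14, 27) = (2*19² - 17619) + (14 + 27)/(14 + 14) = (2*361 - 17619) + 41/28 = (722 - 17619) + (1/28)*41 = -16897 + 41/28 = -473075/28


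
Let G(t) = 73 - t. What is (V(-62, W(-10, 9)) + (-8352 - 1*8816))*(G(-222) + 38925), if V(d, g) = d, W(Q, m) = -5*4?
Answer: -675760600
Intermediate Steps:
W(Q, m) = -20
(V(-62, W(-10, 9)) + (-8352 - 1*8816))*(G(-222) + 38925) = (-62 + (-8352 - 1*8816))*((73 - 1*(-222)) + 38925) = (-62 + (-8352 - 8816))*((73 + 222) + 38925) = (-62 - 17168)*(295 + 38925) = -17230*39220 = -675760600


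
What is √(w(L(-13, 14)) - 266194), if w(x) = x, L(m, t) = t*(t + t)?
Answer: I*√265802 ≈ 515.56*I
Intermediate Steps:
L(m, t) = 2*t² (L(m, t) = t*(2*t) = 2*t²)
√(w(L(-13, 14)) - 266194) = √(2*14² - 266194) = √(2*196 - 266194) = √(392 - 266194) = √(-265802) = I*√265802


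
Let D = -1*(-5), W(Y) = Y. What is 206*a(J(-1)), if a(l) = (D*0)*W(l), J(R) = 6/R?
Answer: 0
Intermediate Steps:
D = 5
a(l) = 0 (a(l) = (5*0)*l = 0*l = 0)
206*a(J(-1)) = 206*0 = 0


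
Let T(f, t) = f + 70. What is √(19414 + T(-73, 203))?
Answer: √19411 ≈ 139.32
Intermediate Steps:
T(f, t) = 70 + f
√(19414 + T(-73, 203)) = √(19414 + (70 - 73)) = √(19414 - 3) = √19411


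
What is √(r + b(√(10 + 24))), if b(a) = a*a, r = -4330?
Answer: 2*I*√1074 ≈ 65.544*I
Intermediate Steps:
b(a) = a²
√(r + b(√(10 + 24))) = √(-4330 + (√(10 + 24))²) = √(-4330 + (√34)²) = √(-4330 + 34) = √(-4296) = 2*I*√1074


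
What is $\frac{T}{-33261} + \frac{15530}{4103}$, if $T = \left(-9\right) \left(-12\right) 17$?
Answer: $\frac{169670074}{45489961} \approx 3.7298$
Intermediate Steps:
$T = 1836$ ($T = 108 \cdot 17 = 1836$)
$\frac{T}{-33261} + \frac{15530}{4103} = \frac{1836}{-33261} + \frac{15530}{4103} = 1836 \left(- \frac{1}{33261}\right) + 15530 \cdot \frac{1}{4103} = - \frac{612}{11087} + \frac{15530}{4103} = \frac{169670074}{45489961}$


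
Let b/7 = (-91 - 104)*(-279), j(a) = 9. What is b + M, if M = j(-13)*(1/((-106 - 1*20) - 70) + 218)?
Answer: 75028203/196 ≈ 3.8280e+5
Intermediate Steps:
b = 380835 (b = 7*((-91 - 104)*(-279)) = 7*(-195*(-279)) = 7*54405 = 380835)
M = 384543/196 (M = 9*(1/((-106 - 1*20) - 70) + 218) = 9*(1/((-106 - 20) - 70) + 218) = 9*(1/(-126 - 70) + 218) = 9*(1/(-196) + 218) = 9*(-1/196 + 218) = 9*(42727/196) = 384543/196 ≈ 1962.0)
b + M = 380835 + 384543/196 = 75028203/196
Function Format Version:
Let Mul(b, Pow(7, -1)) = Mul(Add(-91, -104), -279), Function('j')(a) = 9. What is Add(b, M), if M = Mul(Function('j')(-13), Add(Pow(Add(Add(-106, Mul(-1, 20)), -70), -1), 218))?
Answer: Rational(75028203, 196) ≈ 3.8280e+5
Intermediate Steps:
b = 380835 (b = Mul(7, Mul(Add(-91, -104), -279)) = Mul(7, Mul(-195, -279)) = Mul(7, 54405) = 380835)
M = Rational(384543, 196) (M = Mul(9, Add(Pow(Add(Add(-106, Mul(-1, 20)), -70), -1), 218)) = Mul(9, Add(Pow(Add(Add(-106, -20), -70), -1), 218)) = Mul(9, Add(Pow(Add(-126, -70), -1), 218)) = Mul(9, Add(Pow(-196, -1), 218)) = Mul(9, Add(Rational(-1, 196), 218)) = Mul(9, Rational(42727, 196)) = Rational(384543, 196) ≈ 1962.0)
Add(b, M) = Add(380835, Rational(384543, 196)) = Rational(75028203, 196)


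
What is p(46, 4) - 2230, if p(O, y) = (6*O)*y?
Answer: -1126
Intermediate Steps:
p(O, y) = 6*O*y
p(46, 4) - 2230 = 6*46*4 - 2230 = 1104 - 2230 = -1126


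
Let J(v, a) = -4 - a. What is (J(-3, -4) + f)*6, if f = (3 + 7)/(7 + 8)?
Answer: 4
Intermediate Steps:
f = 2/3 (f = 10/15 = 10*(1/15) = 2/3 ≈ 0.66667)
(J(-3, -4) + f)*6 = ((-4 - 1*(-4)) + 2/3)*6 = ((-4 + 4) + 2/3)*6 = (0 + 2/3)*6 = (2/3)*6 = 4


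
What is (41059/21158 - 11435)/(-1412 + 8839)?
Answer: -241900671/157140466 ≈ -1.5394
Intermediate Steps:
(41059/21158 - 11435)/(-1412 + 8839) = (41059*(1/21158) - 11435)/7427 = (41059/21158 - 11435)*(1/7427) = -241900671/21158*1/7427 = -241900671/157140466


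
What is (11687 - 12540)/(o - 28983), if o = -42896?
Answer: 853/71879 ≈ 0.011867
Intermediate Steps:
(11687 - 12540)/(o - 28983) = (11687 - 12540)/(-42896 - 28983) = -853/(-71879) = -853*(-1/71879) = 853/71879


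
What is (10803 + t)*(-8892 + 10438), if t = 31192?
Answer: 64924270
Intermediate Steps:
(10803 + t)*(-8892 + 10438) = (10803 + 31192)*(-8892 + 10438) = 41995*1546 = 64924270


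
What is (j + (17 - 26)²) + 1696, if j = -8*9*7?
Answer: 1273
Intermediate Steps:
j = -504 (j = -72*7 = -504)
(j + (17 - 26)²) + 1696 = (-504 + (17 - 26)²) + 1696 = (-504 + (-9)²) + 1696 = (-504 + 81) + 1696 = -423 + 1696 = 1273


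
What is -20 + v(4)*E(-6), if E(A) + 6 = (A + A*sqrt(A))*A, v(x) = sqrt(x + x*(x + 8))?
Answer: -20 + 60*sqrt(13) + 72*I*sqrt(78) ≈ 196.33 + 635.89*I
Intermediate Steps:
v(x) = sqrt(x + x*(8 + x))
E(A) = -6 + A*(A + A**(3/2)) (E(A) = -6 + (A + A*sqrt(A))*A = -6 + (A + A**(3/2))*A = -6 + A*(A + A**(3/2)))
-20 + v(4)*E(-6) = -20 + sqrt(4*(9 + 4))*(-6 + (-6)**2 + (-6)**(5/2)) = -20 + sqrt(4*13)*(-6 + 36 + 36*I*sqrt(6)) = -20 + sqrt(52)*(30 + 36*I*sqrt(6)) = -20 + (2*sqrt(13))*(30 + 36*I*sqrt(6)) = -20 + 2*sqrt(13)*(30 + 36*I*sqrt(6))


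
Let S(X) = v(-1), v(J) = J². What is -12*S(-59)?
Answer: -12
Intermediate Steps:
S(X) = 1 (S(X) = (-1)² = 1)
-12*S(-59) = -12*1 = -12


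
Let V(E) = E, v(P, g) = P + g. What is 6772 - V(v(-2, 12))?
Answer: 6762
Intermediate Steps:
6772 - V(v(-2, 12)) = 6772 - (-2 + 12) = 6772 - 1*10 = 6772 - 10 = 6762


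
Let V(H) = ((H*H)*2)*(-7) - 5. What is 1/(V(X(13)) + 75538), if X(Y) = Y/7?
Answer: 7/528393 ≈ 1.3248e-5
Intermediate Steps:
X(Y) = Y/7 (X(Y) = Y*(⅐) = Y/7)
V(H) = -5 - 14*H² (V(H) = (H²*2)*(-7) - 5 = (2*H²)*(-7) - 5 = -14*H² - 5 = -5 - 14*H²)
1/(V(X(13)) + 75538) = 1/((-5 - 14*((⅐)*13)²) + 75538) = 1/((-5 - 14*(13/7)²) + 75538) = 1/((-5 - 14*169/49) + 75538) = 1/((-5 - 338/7) + 75538) = 1/(-373/7 + 75538) = 1/(528393/7) = 7/528393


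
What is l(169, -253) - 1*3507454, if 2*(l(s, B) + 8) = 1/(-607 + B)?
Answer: -6032834641/1720 ≈ -3.5075e+6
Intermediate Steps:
l(s, B) = -8 + 1/(2*(-607 + B))
l(169, -253) - 1*3507454 = (9713 - 16*(-253))/(2*(-607 - 253)) - 1*3507454 = (½)*(9713 + 4048)/(-860) - 3507454 = (½)*(-1/860)*13761 - 3507454 = -13761/1720 - 3507454 = -6032834641/1720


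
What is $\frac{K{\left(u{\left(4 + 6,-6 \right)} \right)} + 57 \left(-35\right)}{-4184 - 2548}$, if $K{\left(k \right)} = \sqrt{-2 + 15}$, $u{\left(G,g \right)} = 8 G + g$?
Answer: $\frac{665}{2244} - \frac{\sqrt{13}}{6732} \approx 0.29581$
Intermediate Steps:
$u{\left(G,g \right)} = g + 8 G$
$K{\left(k \right)} = \sqrt{13}$
$\frac{K{\left(u{\left(4 + 6,-6 \right)} \right)} + 57 \left(-35\right)}{-4184 - 2548} = \frac{\sqrt{13} + 57 \left(-35\right)}{-4184 - 2548} = \frac{\sqrt{13} - 1995}{-6732} = \left(-1995 + \sqrt{13}\right) \left(- \frac{1}{6732}\right) = \frac{665}{2244} - \frac{\sqrt{13}}{6732}$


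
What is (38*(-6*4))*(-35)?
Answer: 31920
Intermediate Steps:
(38*(-6*4))*(-35) = (38*(-24))*(-35) = -912*(-35) = 31920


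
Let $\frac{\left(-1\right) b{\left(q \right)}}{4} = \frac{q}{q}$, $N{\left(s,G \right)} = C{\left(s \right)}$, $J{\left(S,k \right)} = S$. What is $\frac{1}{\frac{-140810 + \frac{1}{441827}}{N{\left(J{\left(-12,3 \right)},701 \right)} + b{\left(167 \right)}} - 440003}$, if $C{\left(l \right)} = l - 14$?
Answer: $- \frac{4418270}{1923314168187} \approx -2.2972 \cdot 10^{-6}$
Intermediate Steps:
$C{\left(l \right)} = -14 + l$ ($C{\left(l \right)} = l - 14 = -14 + l$)
$N{\left(s,G \right)} = -14 + s$
$b{\left(q \right)} = -4$ ($b{\left(q \right)} = - 4 \frac{q}{q} = \left(-4\right) 1 = -4$)
$\frac{1}{\frac{-140810 + \frac{1}{441827}}{N{\left(J{\left(-12,3 \right)},701 \right)} + b{\left(167 \right)}} - 440003} = \frac{1}{\frac{-140810 + \frac{1}{441827}}{\left(-14 - 12\right) - 4} - 440003} = \frac{1}{\frac{-140810 + \frac{1}{441827}}{-26 - 4} - 440003} = \frac{1}{- \frac{62213659869}{441827 \left(-30\right)} - 440003} = \frac{1}{\left(- \frac{62213659869}{441827}\right) \left(- \frac{1}{30}\right) - 440003} = \frac{1}{\frac{20737886623}{4418270} - 440003} = \frac{1}{- \frac{1923314168187}{4418270}} = - \frac{4418270}{1923314168187}$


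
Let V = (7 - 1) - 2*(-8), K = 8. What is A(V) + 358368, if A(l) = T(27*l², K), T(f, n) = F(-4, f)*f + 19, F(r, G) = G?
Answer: 171131011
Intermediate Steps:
T(f, n) = 19 + f² (T(f, n) = f*f + 19 = f² + 19 = 19 + f²)
V = 22 (V = 6 + 16 = 22)
A(l) = 19 + 729*l⁴ (A(l) = 19 + (27*l²)² = 19 + 729*l⁴)
A(V) + 358368 = (19 + 729*22⁴) + 358368 = (19 + 729*234256) + 358368 = (19 + 170772624) + 358368 = 170772643 + 358368 = 171131011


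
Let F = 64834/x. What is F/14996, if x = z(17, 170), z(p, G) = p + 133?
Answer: 32417/1124700 ≈ 0.028823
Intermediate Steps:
z(p, G) = 133 + p
x = 150 (x = 133 + 17 = 150)
F = 32417/75 (F = 64834/150 = 64834*(1/150) = 32417/75 ≈ 432.23)
F/14996 = (32417/75)/14996 = (32417/75)*(1/14996) = 32417/1124700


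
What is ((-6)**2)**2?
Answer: 1296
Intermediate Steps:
((-6)**2)**2 = 36**2 = 1296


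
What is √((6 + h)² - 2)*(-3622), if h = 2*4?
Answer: -3622*√194 ≈ -50449.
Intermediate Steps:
h = 8
√((6 + h)² - 2)*(-3622) = √((6 + 8)² - 2)*(-3622) = √(14² - 2)*(-3622) = √(196 - 2)*(-3622) = √194*(-3622) = -3622*√194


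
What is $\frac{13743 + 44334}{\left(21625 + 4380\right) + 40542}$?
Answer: $\frac{58077}{66547} \approx 0.87272$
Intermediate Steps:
$\frac{13743 + 44334}{\left(21625 + 4380\right) + 40542} = \frac{58077}{26005 + 40542} = \frac{58077}{66547}$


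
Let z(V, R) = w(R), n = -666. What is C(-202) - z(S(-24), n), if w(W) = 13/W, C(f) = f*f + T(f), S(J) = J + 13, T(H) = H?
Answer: 27040945/666 ≈ 40602.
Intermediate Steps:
S(J) = 13 + J
C(f) = f + f² (C(f) = f*f + f = f² + f = f + f²)
z(V, R) = 13/R
C(-202) - z(S(-24), n) = -202*(1 - 202) - 13/(-666) = -202*(-201) - 13*(-1)/666 = 40602 - 1*(-13/666) = 40602 + 13/666 = 27040945/666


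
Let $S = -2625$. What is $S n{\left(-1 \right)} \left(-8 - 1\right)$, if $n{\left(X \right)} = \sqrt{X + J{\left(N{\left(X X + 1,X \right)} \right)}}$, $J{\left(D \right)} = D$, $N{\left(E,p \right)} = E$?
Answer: $23625$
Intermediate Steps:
$n{\left(X \right)} = \sqrt{1 + X + X^{2}}$ ($n{\left(X \right)} = \sqrt{X + \left(X X + 1\right)} = \sqrt{X + \left(X^{2} + 1\right)} = \sqrt{X + \left(1 + X^{2}\right)} = \sqrt{1 + X + X^{2}}$)
$S n{\left(-1 \right)} \left(-8 - 1\right) = - 2625 \sqrt{1 - 1 + \left(-1\right)^{2}} \left(-8 - 1\right) = - 2625 \sqrt{1 - 1 + 1} \left(-9\right) = - 2625 \sqrt{1} \left(-9\right) = - 2625 \cdot 1 \left(-9\right) = \left(-2625\right) \left(-9\right) = 23625$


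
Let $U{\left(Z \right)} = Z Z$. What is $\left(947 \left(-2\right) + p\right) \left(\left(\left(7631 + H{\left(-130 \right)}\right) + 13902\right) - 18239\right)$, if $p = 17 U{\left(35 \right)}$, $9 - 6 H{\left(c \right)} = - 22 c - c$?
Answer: $\frac{317718973}{6} \approx 5.2953 \cdot 10^{7}$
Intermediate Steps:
$U{\left(Z \right)} = Z^{2}$
$H{\left(c \right)} = \frac{3}{2} + \frac{23 c}{6}$ ($H{\left(c \right)} = \frac{3}{2} - \frac{- 22 c - c}{6} = \frac{3}{2} - \frac{\left(-23\right) c}{6} = \frac{3}{2} + \frac{23 c}{6}$)
$p = 20825$ ($p = 17 \cdot 35^{2} = 17 \cdot 1225 = 20825$)
$\left(947 \left(-2\right) + p\right) \left(\left(\left(7631 + H{\left(-130 \right)}\right) + 13902\right) - 18239\right) = \left(947 \left(-2\right) + 20825\right) \left(\left(\left(7631 + \left(\frac{3}{2} + \frac{23}{6} \left(-130\right)\right)\right) + 13902\right) - 18239\right) = \left(-1894 + 20825\right) \left(\left(\left(7631 + \left(\frac{3}{2} - \frac{1495}{3}\right)\right) + 13902\right) - 18239\right) = 18931 \left(\left(\left(7631 - \frac{2981}{6}\right) + 13902\right) - 18239\right) = 18931 \left(\left(\frac{42805}{6} + 13902\right) - 18239\right) = 18931 \left(\frac{126217}{6} - 18239\right) = 18931 \cdot \frac{16783}{6} = \frac{317718973}{6}$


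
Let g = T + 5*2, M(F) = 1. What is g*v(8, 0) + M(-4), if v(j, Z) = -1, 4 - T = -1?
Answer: -14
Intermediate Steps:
T = 5 (T = 4 - 1*(-1) = 4 + 1 = 5)
g = 15 (g = 5 + 5*2 = 5 + 10 = 15)
g*v(8, 0) + M(-4) = 15*(-1) + 1 = -15 + 1 = -14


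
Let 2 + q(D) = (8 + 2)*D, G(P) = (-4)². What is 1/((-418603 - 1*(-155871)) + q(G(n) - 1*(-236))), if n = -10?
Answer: -1/260214 ≈ -3.8430e-6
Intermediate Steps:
G(P) = 16
q(D) = -2 + 10*D (q(D) = -2 + (8 + 2)*D = -2 + 10*D)
1/((-418603 - 1*(-155871)) + q(G(n) - 1*(-236))) = 1/((-418603 - 1*(-155871)) + (-2 + 10*(16 - 1*(-236)))) = 1/((-418603 + 155871) + (-2 + 10*(16 + 236))) = 1/(-262732 + (-2 + 10*252)) = 1/(-262732 + (-2 + 2520)) = 1/(-262732 + 2518) = 1/(-260214) = -1/260214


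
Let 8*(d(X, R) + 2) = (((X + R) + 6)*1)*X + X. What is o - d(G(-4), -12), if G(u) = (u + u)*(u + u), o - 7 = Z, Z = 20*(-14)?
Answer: -743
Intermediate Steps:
Z = -280
o = -273 (o = 7 - 280 = -273)
G(u) = 4*u**2 (G(u) = (2*u)*(2*u) = 4*u**2)
d(X, R) = -2 + X/8 + X*(6 + R + X)/8 (d(X, R) = -2 + ((((X + R) + 6)*1)*X + X)/8 = -2 + ((((R + X) + 6)*1)*X + X)/8 = -2 + (((6 + R + X)*1)*X + X)/8 = -2 + ((6 + R + X)*X + X)/8 = -2 + (X*(6 + R + X) + X)/8 = -2 + (X + X*(6 + R + X))/8 = -2 + (X/8 + X*(6 + R + X)/8) = -2 + X/8 + X*(6 + R + X)/8)
o - d(G(-4), -12) = -273 - (-2 + (4*(-4)**2)**2/8 + 7*(4*(-4)**2)/8 + (1/8)*(-12)*(4*(-4)**2)) = -273 - (-2 + (4*16)**2/8 + 7*(4*16)/8 + (1/8)*(-12)*(4*16)) = -273 - (-2 + (1/8)*64**2 + (7/8)*64 + (1/8)*(-12)*64) = -273 - (-2 + (1/8)*4096 + 56 - 96) = -273 - (-2 + 512 + 56 - 96) = -273 - 1*470 = -273 - 470 = -743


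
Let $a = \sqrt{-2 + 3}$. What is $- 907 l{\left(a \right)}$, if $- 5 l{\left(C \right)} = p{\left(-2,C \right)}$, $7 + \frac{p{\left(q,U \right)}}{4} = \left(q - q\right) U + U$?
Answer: $- \frac{21768}{5} \approx -4353.6$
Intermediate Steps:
$a = 1$ ($a = \sqrt{1} = 1$)
$p{\left(q,U \right)} = -28 + 4 U$ ($p{\left(q,U \right)} = -28 + 4 \left(\left(q - q\right) U + U\right) = -28 + 4 \left(0 U + U\right) = -28 + 4 \left(0 + U\right) = -28 + 4 U$)
$l{\left(C \right)} = \frac{28}{5} - \frac{4 C}{5}$ ($l{\left(C \right)} = - \frac{-28 + 4 C}{5} = \frac{28}{5} - \frac{4 C}{5}$)
$- 907 l{\left(a \right)} = - 907 \left(\frac{28}{5} - \frac{4}{5}\right) = \left(-907\right) \frac{24}{5} = - \frac{21768}{5}$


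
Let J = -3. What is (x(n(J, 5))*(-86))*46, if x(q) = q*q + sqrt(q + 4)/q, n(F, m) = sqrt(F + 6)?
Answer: -11868 - 3956*sqrt(12 + 3*sqrt(3))/3 ≈ -17336.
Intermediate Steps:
n(F, m) = sqrt(6 + F)
x(q) = q**2 + sqrt(4 + q)/q
(x(n(J, 5))*(-86))*46 = ((((sqrt(6 - 3))**3 + sqrt(4 + sqrt(6 - 3)))/(sqrt(6 - 3)))*(-86))*46 = ((((sqrt(3))**3 + sqrt(4 + sqrt(3)))/(sqrt(3)))*(-86))*46 = (((sqrt(3)/3)*(3*sqrt(3) + sqrt(4 + sqrt(3))))*(-86))*46 = (((sqrt(3)/3)*(sqrt(4 + sqrt(3)) + 3*sqrt(3)))*(-86))*46 = ((sqrt(3)*(sqrt(4 + sqrt(3)) + 3*sqrt(3))/3)*(-86))*46 = -86*sqrt(3)*(sqrt(4 + sqrt(3)) + 3*sqrt(3))/3*46 = -3956*sqrt(3)*(sqrt(4 + sqrt(3)) + 3*sqrt(3))/3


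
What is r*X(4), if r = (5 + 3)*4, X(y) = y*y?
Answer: 512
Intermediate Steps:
X(y) = y²
r = 32 (r = 8*4 = 32)
r*X(4) = 32*4² = 32*16 = 512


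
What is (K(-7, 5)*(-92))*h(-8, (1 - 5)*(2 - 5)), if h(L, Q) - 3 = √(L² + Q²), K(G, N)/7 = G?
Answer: 13524 + 18032*√13 ≈ 78539.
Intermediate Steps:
K(G, N) = 7*G
h(L, Q) = 3 + √(L² + Q²)
(K(-7, 5)*(-92))*h(-8, (1 - 5)*(2 - 5)) = ((7*(-7))*(-92))*(3 + √((-8)² + ((1 - 5)*(2 - 5))²)) = (-49*(-92))*(3 + √(64 + (-4*(-3))²)) = 4508*(3 + √(64 + 12²)) = 4508*(3 + √(64 + 144)) = 4508*(3 + √208) = 4508*(3 + 4*√13) = 13524 + 18032*√13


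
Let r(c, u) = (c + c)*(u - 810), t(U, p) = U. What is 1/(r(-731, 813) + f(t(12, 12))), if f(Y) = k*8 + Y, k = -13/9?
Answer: -9/39470 ≈ -0.00022802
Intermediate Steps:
k = -13/9 (k = -13*⅑ = -13/9 ≈ -1.4444)
r(c, u) = 2*c*(-810 + u) (r(c, u) = (2*c)*(-810 + u) = 2*c*(-810 + u))
f(Y) = -104/9 + Y (f(Y) = -13/9*8 + Y = -104/9 + Y)
1/(r(-731, 813) + f(t(12, 12))) = 1/(2*(-731)*(-810 + 813) + (-104/9 + 12)) = 1/(2*(-731)*3 + 4/9) = 1/(-4386 + 4/9) = 1/(-39470/9) = -9/39470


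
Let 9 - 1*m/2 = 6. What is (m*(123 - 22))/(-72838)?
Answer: -303/36419 ≈ -0.0083198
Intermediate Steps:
m = 6 (m = 18 - 2*6 = 18 - 12 = 6)
(m*(123 - 22))/(-72838) = (6*(123 - 22))/(-72838) = (6*101)*(-1/72838) = 606*(-1/72838) = -303/36419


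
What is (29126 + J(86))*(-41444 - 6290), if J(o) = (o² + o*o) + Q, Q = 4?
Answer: -2096572748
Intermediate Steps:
J(o) = 4 + 2*o² (J(o) = (o² + o*o) + 4 = (o² + o²) + 4 = 2*o² + 4 = 4 + 2*o²)
(29126 + J(86))*(-41444 - 6290) = (29126 + (4 + 2*86²))*(-41444 - 6290) = (29126 + (4 + 2*7396))*(-47734) = (29126 + (4 + 14792))*(-47734) = (29126 + 14796)*(-47734) = 43922*(-47734) = -2096572748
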